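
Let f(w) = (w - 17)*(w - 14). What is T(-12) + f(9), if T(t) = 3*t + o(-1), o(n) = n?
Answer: 3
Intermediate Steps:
f(w) = (-17 + w)*(-14 + w)
T(t) = -1 + 3*t (T(t) = 3*t - 1 = -1 + 3*t)
T(-12) + f(9) = (-1 + 3*(-12)) + (238 + 9**2 - 31*9) = (-1 - 36) + (238 + 81 - 279) = -37 + 40 = 3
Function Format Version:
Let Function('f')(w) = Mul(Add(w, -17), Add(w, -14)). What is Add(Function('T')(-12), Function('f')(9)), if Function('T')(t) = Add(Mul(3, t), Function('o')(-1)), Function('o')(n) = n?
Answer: 3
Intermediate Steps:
Function('f')(w) = Mul(Add(-17, w), Add(-14, w))
Function('T')(t) = Add(-1, Mul(3, t)) (Function('T')(t) = Add(Mul(3, t), -1) = Add(-1, Mul(3, t)))
Add(Function('T')(-12), Function('f')(9)) = Add(Add(-1, Mul(3, -12)), Add(238, Pow(9, 2), Mul(-31, 9))) = Add(Add(-1, -36), Add(238, 81, -279)) = Add(-37, 40) = 3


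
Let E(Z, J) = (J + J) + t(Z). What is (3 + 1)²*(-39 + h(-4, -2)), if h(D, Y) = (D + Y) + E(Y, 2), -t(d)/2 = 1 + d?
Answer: -624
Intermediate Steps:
t(d) = -2 - 2*d (t(d) = -2*(1 + d) = -2 - 2*d)
E(Z, J) = -2 - 2*Z + 2*J (E(Z, J) = (J + J) + (-2 - 2*Z) = 2*J + (-2 - 2*Z) = -2 - 2*Z + 2*J)
h(D, Y) = 2 + D - Y (h(D, Y) = (D + Y) + (-2 - 2*Y + 2*2) = (D + Y) + (-2 - 2*Y + 4) = (D + Y) + (2 - 2*Y) = 2 + D - Y)
(3 + 1)²*(-39 + h(-4, -2)) = (3 + 1)²*(-39 + (2 - 4 - 1*(-2))) = 4²*(-39 + (2 - 4 + 2)) = 16*(-39 + 0) = 16*(-39) = -624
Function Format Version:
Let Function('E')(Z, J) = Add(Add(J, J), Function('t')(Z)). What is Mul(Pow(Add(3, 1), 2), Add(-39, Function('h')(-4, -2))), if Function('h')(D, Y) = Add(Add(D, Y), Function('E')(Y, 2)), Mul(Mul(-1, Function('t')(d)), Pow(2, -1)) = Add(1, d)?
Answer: -624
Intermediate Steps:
Function('t')(d) = Add(-2, Mul(-2, d)) (Function('t')(d) = Mul(-2, Add(1, d)) = Add(-2, Mul(-2, d)))
Function('E')(Z, J) = Add(-2, Mul(-2, Z), Mul(2, J)) (Function('E')(Z, J) = Add(Add(J, J), Add(-2, Mul(-2, Z))) = Add(Mul(2, J), Add(-2, Mul(-2, Z))) = Add(-2, Mul(-2, Z), Mul(2, J)))
Function('h')(D, Y) = Add(2, D, Mul(-1, Y)) (Function('h')(D, Y) = Add(Add(D, Y), Add(-2, Mul(-2, Y), Mul(2, 2))) = Add(Add(D, Y), Add(-2, Mul(-2, Y), 4)) = Add(Add(D, Y), Add(2, Mul(-2, Y))) = Add(2, D, Mul(-1, Y)))
Mul(Pow(Add(3, 1), 2), Add(-39, Function('h')(-4, -2))) = Mul(Pow(Add(3, 1), 2), Add(-39, Add(2, -4, Mul(-1, -2)))) = Mul(Pow(4, 2), Add(-39, Add(2, -4, 2))) = Mul(16, Add(-39, 0)) = Mul(16, -39) = -624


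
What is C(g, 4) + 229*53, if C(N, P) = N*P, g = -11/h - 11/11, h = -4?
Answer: 12144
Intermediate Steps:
g = 7/4 (g = -11/(-4) - 11/11 = -11*(-1/4) - 11*1/11 = 11/4 - 1 = 7/4 ≈ 1.7500)
C(g, 4) + 229*53 = (7/4)*4 + 229*53 = 7 + 12137 = 12144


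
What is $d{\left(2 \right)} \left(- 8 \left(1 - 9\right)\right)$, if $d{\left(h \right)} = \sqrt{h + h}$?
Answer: $128$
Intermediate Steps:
$d{\left(h \right)} = \sqrt{2} \sqrt{h}$ ($d{\left(h \right)} = \sqrt{2 h} = \sqrt{2} \sqrt{h}$)
$d{\left(2 \right)} \left(- 8 \left(1 - 9\right)\right) = \sqrt{2} \sqrt{2} \left(- 8 \left(1 - 9\right)\right) = 2 \left(\left(-8\right) \left(-8\right)\right) = 2 \cdot 64 = 128$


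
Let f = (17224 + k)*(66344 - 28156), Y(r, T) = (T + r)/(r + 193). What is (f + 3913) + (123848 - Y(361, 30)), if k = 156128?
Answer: 3667532040707/554 ≈ 6.6201e+9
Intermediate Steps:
Y(r, T) = (T + r)/(193 + r)
f = 6619966176 (f = (17224 + 156128)*(66344 - 28156) = 173352*38188 = 6619966176)
(f + 3913) + (123848 - Y(361, 30)) = (6619966176 + 3913) + (123848 - (30 + 361)/(193 + 361)) = 6619970089 + (123848 - 391/554) = 6619970089 + 68611401/554 = 3667532040707/554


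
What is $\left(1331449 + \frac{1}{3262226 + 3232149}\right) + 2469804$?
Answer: $\frac{24686762451876}{6494375} \approx 3.8013 \cdot 10^{6}$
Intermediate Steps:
$\left(1331449 + \frac{1}{3262226 + 3232149}\right) + 2469804 = \left(1331449 + \frac{1}{6494375}\right) + 2469804 = \frac{8646929099376}{6494375} + 2469804 = \frac{24686762451876}{6494375}$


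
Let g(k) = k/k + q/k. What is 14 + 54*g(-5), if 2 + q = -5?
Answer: 718/5 ≈ 143.60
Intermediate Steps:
q = -7 (q = -2 - 5 = -7)
g(k) = 1 - 7/k (g(k) = k/k - 7/k = 1 - 7/k)
14 + 54*g(-5) = 14 + 54*((-7 - 5)/(-5)) = 14 + 54*(-1/5*(-12)) = 14 + 54*(12/5) = 14 + 648/5 = 718/5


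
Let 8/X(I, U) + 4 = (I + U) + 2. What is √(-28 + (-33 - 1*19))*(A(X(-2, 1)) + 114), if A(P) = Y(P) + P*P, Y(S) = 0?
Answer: 4360*I*√5/9 ≈ 1083.3*I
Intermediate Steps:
X(I, U) = 8/(-2 + I + U) (X(I, U) = 8/(-4 + ((I + U) + 2)) = 8/(-4 + (2 + I + U)) = 8/(-2 + I + U))
A(P) = P² (A(P) = 0 + P*P = 0 + P² = P²)
√(-28 + (-33 - 1*19))*(A(X(-2, 1)) + 114) = √(-28 + (-33 - 1*19))*((8/(-2 - 2 + 1))² + 114) = √(-28 + (-33 - 19))*((8/(-3))² + 114) = √(-28 - 52)*((8*(-⅓))² + 114) = √(-80)*((-8/3)² + 114) = (4*I*√5)*(64/9 + 114) = (4*I*√5)*(1090/9) = 4360*I*√5/9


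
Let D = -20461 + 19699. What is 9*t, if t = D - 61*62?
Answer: -40896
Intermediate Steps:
D = -762
t = -4544 (t = -762 - 61*62 = -762 - 1*3782 = -762 - 3782 = -4544)
9*t = 9*(-4544) = -40896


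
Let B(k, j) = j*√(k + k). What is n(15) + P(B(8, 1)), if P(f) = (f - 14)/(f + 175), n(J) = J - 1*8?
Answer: 1243/179 ≈ 6.9441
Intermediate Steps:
B(k, j) = j*√2*√k (B(k, j) = j*√(2*k) = j*(√2*√k) = j*√2*√k)
n(J) = -8 + J (n(J) = J - 8 = -8 + J)
P(f) = (-14 + f)/(175 + f)
n(15) + P(B(8, 1)) = (-8 + 15) + (-14 + 1*√2*√8)/(175 + 1*√2*√8) = 7 + (-14 + 1*√2*(2*√2))/(175 + 1*√2*(2*√2)) = 7 + (-14 + 4)/(175 + 4) = 7 - 10/179 = 1243/179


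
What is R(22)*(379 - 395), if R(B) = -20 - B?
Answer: 672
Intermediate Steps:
R(22)*(379 - 395) = (-20 - 1*22)*(379 - 395) = (-20 - 22)*(-16) = -42*(-16) = 672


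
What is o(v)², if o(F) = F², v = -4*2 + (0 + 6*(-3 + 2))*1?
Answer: 38416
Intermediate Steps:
v = -14 (v = -8 + (0 + 6*(-1))*1 = -8 + (0 - 6)*1 = -8 - 6*1 = -8 - 6 = -14)
o(v)² = ((-14)²)² = 196² = 38416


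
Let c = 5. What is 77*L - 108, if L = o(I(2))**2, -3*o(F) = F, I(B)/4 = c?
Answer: 29828/9 ≈ 3314.2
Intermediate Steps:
I(B) = 20 (I(B) = 4*5 = 20)
o(F) = -F/3
L = 400/9 (L = (-1/3*20)**2 = (-20/3)**2 = 400/9 ≈ 44.444)
77*L - 108 = 77*(400/9) - 108 = 30800/9 - 108 = 29828/9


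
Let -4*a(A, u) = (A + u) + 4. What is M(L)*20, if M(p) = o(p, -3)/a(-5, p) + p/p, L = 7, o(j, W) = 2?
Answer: -20/3 ≈ -6.6667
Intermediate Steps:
a(A, u) = -1 - A/4 - u/4 (a(A, u) = -((A + u) + 4)/4 = -(4 + A + u)/4 = -1 - A/4 - u/4)
M(p) = 1 + 2/(¼ - p/4) (M(p) = 2/(-1 - ¼*(-5) - p/4) + p/p = 2/(-1 + 5/4 - p/4) + 1 = 2/(¼ - p/4) + 1 = 1 + 2/(¼ - p/4))
M(L)*20 = ((-9 + 7)/(-1 + 7))*20 = (-2/6)*20 = ((⅙)*(-2))*20 = -⅓*20 = -20/3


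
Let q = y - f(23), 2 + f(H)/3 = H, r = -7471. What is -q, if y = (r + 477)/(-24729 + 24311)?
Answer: 9670/209 ≈ 46.268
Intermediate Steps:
f(H) = -6 + 3*H
y = 3497/209 (y = (-7471 + 477)/(-24729 + 24311) = -6994/(-418) = -6994*(-1/418) = 3497/209 ≈ 16.732)
q = -9670/209 (q = 3497/209 - (-6 + 3*23) = 3497/209 - (-6 + 69) = 3497/209 - 1*63 = 3497/209 - 63 = -9670/209 ≈ -46.268)
-q = -1*(-9670/209) = 9670/209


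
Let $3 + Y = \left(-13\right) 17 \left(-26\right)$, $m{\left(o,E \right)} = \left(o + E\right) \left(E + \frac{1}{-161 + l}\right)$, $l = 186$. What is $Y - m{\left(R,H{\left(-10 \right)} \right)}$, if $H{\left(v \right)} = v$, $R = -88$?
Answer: $\frac{119173}{25} \approx 4766.9$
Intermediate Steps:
$m{\left(o,E \right)} = \left(\frac{1}{25} + E\right) \left(E + o\right)$ ($m{\left(o,E \right)} = \left(o + E\right) \left(E + \frac{1}{-161 + 186}\right) = \left(E + o\right) \left(E + \frac{1}{25}\right) = \left(E + o\right) \left(\frac{1}{25} + E\right) = \left(\frac{1}{25} + E\right) \left(E + o\right)$)
$Y = 5743$ ($Y = -3 + \left(-13\right) 17 \left(-26\right) = -3 - -5746 = -3 + 5746 = 5743$)
$Y - m{\left(R,H{\left(-10 \right)} \right)} = 5743 - \left(\left(-10\right)^{2} + \frac{1}{25} \left(-10\right) + \frac{1}{25} \left(-88\right) - -880\right) = 5743 - \left(100 - \frac{2}{5} - \frac{88}{25} + 880\right) = 5743 - \frac{24402}{25} = \frac{119173}{25}$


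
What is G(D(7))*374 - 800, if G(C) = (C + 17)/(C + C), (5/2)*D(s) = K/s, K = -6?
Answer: -118621/12 ≈ -9885.1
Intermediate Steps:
D(s) = -12/(5*s) (D(s) = 2*(-6/s)/5 = -12/(5*s))
G(C) = (17 + C)/(2*C) (G(C) = (17 + C)/((2*C)) = (17 + C)*(1/(2*C)) = (17 + C)/(2*C))
G(D(7))*374 - 800 = ((17 - 12/5/7)/(2*((-12/5/7))))*374 - 800 = ((17 - 12/5*⅐)/(2*((-12/5*⅐))))*374 - 800 = ((17 - 12/35)/(2*(-12/35)))*374 - 800 = ((½)*(-35/12)*(583/35))*374 - 800 = -583/24*374 - 800 = -109021/12 - 800 = -118621/12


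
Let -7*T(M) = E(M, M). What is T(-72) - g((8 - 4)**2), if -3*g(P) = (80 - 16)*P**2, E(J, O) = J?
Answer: 114904/21 ≈ 5471.6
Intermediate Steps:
T(M) = -M/7
g(P) = -64*P**2/3 (g(P) = -(80 - 16)*P**2/3 = -64*P**2/3)
T(-72) - g((8 - 4)**2) = -1/7*(-72) - (-64)*((8 - 4)**2)**2/3 = 72/7 - (-64)*(4**2)**2/3 = 72/7 - (-64)*16**2/3 = 72/7 - (-64)*256/3 = 72/7 - 1*(-16384/3) = 72/7 + 16384/3 = 114904/21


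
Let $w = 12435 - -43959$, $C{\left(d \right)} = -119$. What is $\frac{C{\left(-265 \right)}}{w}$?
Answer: $- \frac{119}{56394} \approx -0.0021102$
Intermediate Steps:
$w = 56394$ ($w = 12435 + 43959 = 56394$)
$\frac{C{\left(-265 \right)}}{w} = - \frac{119}{56394}$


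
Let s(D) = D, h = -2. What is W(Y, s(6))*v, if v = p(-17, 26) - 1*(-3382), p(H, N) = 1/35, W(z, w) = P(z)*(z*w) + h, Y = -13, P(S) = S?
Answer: 119791452/35 ≈ 3.4226e+6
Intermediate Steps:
W(z, w) = -2 + w*z² (W(z, w) = z*(z*w) - 2 = z*(w*z) - 2 = w*z² - 2 = -2 + w*z²)
p(H, N) = 1/35
v = 118371/35 (v = 1/35 - 1*(-3382) = 1/35 + 3382 = 118371/35 ≈ 3382.0)
W(Y, s(6))*v = (-2 + 6*(-13)²)*(118371/35) = (-2 + 6*169)*(118371/35) = (-2 + 1014)*(118371/35) = 1012*(118371/35) = 119791452/35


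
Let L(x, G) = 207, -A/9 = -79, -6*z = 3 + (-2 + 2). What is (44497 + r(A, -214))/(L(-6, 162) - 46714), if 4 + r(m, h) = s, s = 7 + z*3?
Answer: -88997/93014 ≈ -0.95681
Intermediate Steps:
z = -½ (z = -(3 + (-2 + 2))/6 = -(3 + 0)/6 = -⅙*3 = -½ ≈ -0.50000)
A = 711 (A = -9*(-79) = 711)
s = 11/2 (s = 7 - ½*3 = 7 - 3/2 = 11/2 ≈ 5.5000)
r(m, h) = 3/2 (r(m, h) = -4 + 11/2 = 3/2)
(44497 + r(A, -214))/(L(-6, 162) - 46714) = (44497 + 3/2)/(207 - 46714) = (88997/2)/(-46507) = (88997/2)*(-1/46507) = -88997/93014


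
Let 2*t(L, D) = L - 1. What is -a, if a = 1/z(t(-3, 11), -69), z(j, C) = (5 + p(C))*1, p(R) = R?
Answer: 1/64 ≈ 0.015625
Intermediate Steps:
t(L, D) = -½ + L/2 (t(L, D) = (L - 1)/2 = (-1 + L)/2 = -½ + L/2)
z(j, C) = 5 + C (z(j, C) = (5 + C)*1 = 5 + C)
a = -1/64 (a = 1/(5 - 69) = 1/(-64) = -1/64 ≈ -0.015625)
-a = -1*(-1/64) = 1/64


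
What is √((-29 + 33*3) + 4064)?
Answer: √4134 ≈ 64.296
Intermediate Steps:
√((-29 + 33*3) + 4064) = √((-29 + 99) + 4064) = √(70 + 4064) = √4134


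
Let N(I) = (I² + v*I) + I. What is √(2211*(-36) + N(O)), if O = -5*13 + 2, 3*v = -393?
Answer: 3*I*√7493 ≈ 259.69*I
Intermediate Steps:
v = -131 (v = (⅓)*(-393) = -131)
O = -63 (O = -65 + 2 = -63)
N(I) = I² - 130*I (N(I) = (I² - 131*I) + I = I² - 130*I)
√(2211*(-36) + N(O)) = √(2211*(-36) - 63*(-130 - 63)) = √(-79596 - 63*(-193)) = √(-79596 + 12159) = √(-67437) = 3*I*√7493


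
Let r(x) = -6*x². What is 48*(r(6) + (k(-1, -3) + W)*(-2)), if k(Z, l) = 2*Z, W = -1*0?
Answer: -10176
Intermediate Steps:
W = 0
48*(r(6) + (k(-1, -3) + W)*(-2)) = 48*(-6*6² + (2*(-1) + 0)*(-2)) = 48*(-6*36 + (-2 + 0)*(-2)) = 48*(-216 - 2*(-2)) = 48*(-216 + 4) = 48*(-212) = -10176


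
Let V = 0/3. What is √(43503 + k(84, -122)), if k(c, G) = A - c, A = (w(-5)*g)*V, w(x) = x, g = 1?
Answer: √43419 ≈ 208.37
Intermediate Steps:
V = 0 (V = 0*(⅓) = 0)
A = 0 (A = -5*1*0 = -5*0 = 0)
k(c, G) = -c (k(c, G) = 0 - c = -c)
√(43503 + k(84, -122)) = √(43503 - 1*84) = √(43503 - 84) = √43419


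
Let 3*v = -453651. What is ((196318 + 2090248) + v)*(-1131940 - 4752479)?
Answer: -12565288227231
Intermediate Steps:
v = -151217 (v = (⅓)*(-453651) = -151217)
((196318 + 2090248) + v)*(-1131940 - 4752479) = ((196318 + 2090248) - 151217)*(-1131940 - 4752479) = (2286566 - 151217)*(-5884419) = 2135349*(-5884419) = -12565288227231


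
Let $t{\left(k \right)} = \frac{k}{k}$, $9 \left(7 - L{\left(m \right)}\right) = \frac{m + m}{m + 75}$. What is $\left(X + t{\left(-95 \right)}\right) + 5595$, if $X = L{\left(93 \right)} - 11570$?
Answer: $- \frac{1503715}{252} \approx -5967.1$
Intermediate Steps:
$L{\left(m \right)} = 7 - \frac{2 m}{9 \left(75 + m\right)}$ ($L{\left(m \right)} = 7 - \frac{\left(m + m\right) \frac{1}{m + 75}}{9} = 7 - \frac{2 m \frac{1}{75 + m}}{9} = 7 - \frac{2 m}{9 \left(75 + m\right)}$)
$t{\left(k \right)} = 1$
$X = - \frac{2913907}{252}$ ($X = \frac{4725 + 61 \cdot 93}{9 \left(75 + 93\right)} - 11570 = \frac{4725 + 5673}{9 \cdot 168} - 11570 = \frac{1}{9} \cdot \frac{1}{168} \cdot 10398 - 11570 = \frac{1733}{252} - 11570 = - \frac{2913907}{252} \approx -11563.0$)
$\left(X + t{\left(-95 \right)}\right) + 5595 = \left(- \frac{2913907}{252} + 1\right) + 5595 = - \frac{2913655}{252} + 5595 = - \frac{1503715}{252}$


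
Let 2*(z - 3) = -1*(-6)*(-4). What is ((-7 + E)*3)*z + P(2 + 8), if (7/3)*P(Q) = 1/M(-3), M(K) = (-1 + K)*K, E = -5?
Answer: 9073/28 ≈ 324.04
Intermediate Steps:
M(K) = K*(-1 + K)
P(Q) = 1/28 (P(Q) = 3/(7*((-3*(-1 - 3)))) = 3/(7*((-3*(-4)))) = (3/7)/12 = (3/7)*(1/12) = 1/28)
z = -9 (z = 3 + (-1*(-6)*(-4))/2 = 3 + (6*(-4))/2 = 3 + (½)*(-24) = 3 - 12 = -9)
((-7 + E)*3)*z + P(2 + 8) = ((-7 - 5)*3)*(-9) + 1/28 = -12*3*(-9) + 1/28 = -36*(-9) + 1/28 = 324 + 1/28 = 9073/28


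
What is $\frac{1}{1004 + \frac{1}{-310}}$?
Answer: $\frac{310}{311239} \approx 0.00099602$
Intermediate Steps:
$\frac{1}{1004 + \frac{1}{-310}} = \frac{1}{1004 - \frac{1}{310}} = \frac{1}{\frac{311239}{310}} = \frac{310}{311239}$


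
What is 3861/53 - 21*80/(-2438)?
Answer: 89643/1219 ≈ 73.538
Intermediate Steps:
3861/53 - 21*80/(-2438) = 3861*(1/53) - 1680*(-1/2438) = 3861/53 + 840/1219 = 89643/1219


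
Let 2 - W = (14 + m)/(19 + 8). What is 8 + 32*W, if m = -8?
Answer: 584/9 ≈ 64.889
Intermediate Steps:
W = 16/9 (W = 2 - (14 - 8)/(19 + 8) = 2 - 6/27 = 2 - 1*2/9 = 2 - 2/9 = 16/9 ≈ 1.7778)
8 + 32*W = 8 + 32*(16/9) = 8 + 512/9 = 584/9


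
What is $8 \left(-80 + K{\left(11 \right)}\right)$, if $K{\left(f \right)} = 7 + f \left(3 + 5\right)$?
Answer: $120$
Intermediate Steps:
$K{\left(f \right)} = 7 + 8 f$ ($K{\left(f \right)} = 7 + f 8 = 7 + 8 f$)
$8 \left(-80 + K{\left(11 \right)}\right) = 8 \left(-80 + \left(7 + 8 \cdot 11\right)\right) = 8 \left(-80 + \left(7 + 88\right)\right) = 8 \left(-80 + 95\right) = 8 \cdot 15 = 120$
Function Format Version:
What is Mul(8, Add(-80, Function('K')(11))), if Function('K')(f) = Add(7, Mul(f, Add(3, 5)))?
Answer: 120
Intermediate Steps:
Function('K')(f) = Add(7, Mul(8, f)) (Function('K')(f) = Add(7, Mul(f, 8)) = Add(7, Mul(8, f)))
Mul(8, Add(-80, Function('K')(11))) = Mul(8, Add(-80, Add(7, Mul(8, 11)))) = Mul(8, Add(-80, Add(7, 88))) = Mul(8, Add(-80, 95)) = Mul(8, 15) = 120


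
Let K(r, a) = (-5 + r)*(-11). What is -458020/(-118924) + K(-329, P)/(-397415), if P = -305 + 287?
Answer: 45396772881/11815545365 ≈ 3.8421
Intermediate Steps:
P = -18
K(r, a) = 55 - 11*r
-458020/(-118924) + K(-329, P)/(-397415) = -458020/(-118924) + (55 - 11*(-329))/(-397415) = -458020*(-1/118924) + (55 + 3619)*(-1/397415) = 114505/29731 + 3674*(-1/397415) = 114505/29731 - 3674/397415 = 45396772881/11815545365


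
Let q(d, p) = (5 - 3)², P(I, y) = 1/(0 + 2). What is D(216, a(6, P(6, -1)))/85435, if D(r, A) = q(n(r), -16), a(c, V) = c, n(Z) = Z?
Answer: 4/85435 ≈ 4.6819e-5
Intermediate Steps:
P(I, y) = ½ (P(I, y) = 1/2 = ½)
q(d, p) = 4 (q(d, p) = 2² = 4)
D(r, A) = 4
D(216, a(6, P(6, -1)))/85435 = 4/85435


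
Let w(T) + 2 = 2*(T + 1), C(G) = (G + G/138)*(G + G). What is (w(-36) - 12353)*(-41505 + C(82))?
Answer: 23970421825/69 ≈ 3.4740e+8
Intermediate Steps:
C(G) = 139*G²/69 (C(G) = (G + G*(1/138))*(2*G) = (G + G/138)*(2*G) = (139*G/138)*(2*G) = 139*G²/69)
w(T) = 2*T (w(T) = -2 + 2*(T + 1) = -2 + 2*(1 + T) = -2 + (2 + 2*T) = 2*T)
(w(-36) - 12353)*(-41505 + C(82)) = (2*(-36) - 12353)*(-41505 + (139/69)*82²) = (-72 - 12353)*(-41505 + (139/69)*6724) = -12425*(-41505 + 934636/69) = -12425*(-1929209/69) = 23970421825/69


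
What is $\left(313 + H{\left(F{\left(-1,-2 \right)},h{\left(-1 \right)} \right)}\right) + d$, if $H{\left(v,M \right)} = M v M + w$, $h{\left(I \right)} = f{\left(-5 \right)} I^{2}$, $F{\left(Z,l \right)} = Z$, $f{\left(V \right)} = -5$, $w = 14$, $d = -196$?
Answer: $106$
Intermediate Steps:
$h{\left(I \right)} = - 5 I^{2}$
$H{\left(v,M \right)} = 14 + v M^{2}$ ($H{\left(v,M \right)} = M v M + 14 = v M^{2} + 14 = 14 + v M^{2}$)
$\left(313 + H{\left(F{\left(-1,-2 \right)},h{\left(-1 \right)} \right)}\right) + d = \left(313 + \left(14 - \left(- 5 \left(-1\right)^{2}\right)^{2}\right)\right) - 196 = \left(313 + \left(14 - \left(\left(-5\right) 1\right)^{2}\right)\right) - 196 = \left(313 + \left(14 - \left(-5\right)^{2}\right)\right) - 196 = \left(313 + \left(14 - 25\right)\right) - 196 = \left(313 - 11\right) - 196 = 302 - 196 = 106$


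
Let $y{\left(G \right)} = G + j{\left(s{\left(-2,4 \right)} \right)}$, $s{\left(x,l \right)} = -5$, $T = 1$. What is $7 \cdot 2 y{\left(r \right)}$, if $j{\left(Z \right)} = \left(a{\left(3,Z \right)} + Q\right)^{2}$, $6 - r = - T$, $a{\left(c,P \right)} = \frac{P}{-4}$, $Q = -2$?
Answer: $\frac{847}{8} \approx 105.88$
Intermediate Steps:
$a{\left(c,P \right)} = - \frac{P}{4}$ ($a{\left(c,P \right)} = P \left(- \frac{1}{4}\right) = - \frac{P}{4}$)
$r = 7$ ($r = 6 - \left(-1\right) 1 = 6 - -1 = 6 + 1 = 7$)
$j{\left(Z \right)} = \left(-2 - \frac{Z}{4}\right)^{2}$ ($j{\left(Z \right)} = \left(- \frac{Z}{4} - 2\right)^{2} = \left(-2 - \frac{Z}{4}\right)^{2}$)
$y{\left(G \right)} = \frac{9}{16} + G$ ($y{\left(G \right)} = G + \frac{\left(8 - 5\right)^{2}}{16} = G + \frac{3^{2}}{16} = G + \frac{1}{16} \cdot 9 = G + \frac{9}{16} = \frac{9}{16} + G$)
$7 \cdot 2 y{\left(r \right)} = 7 \cdot 2 \left(\frac{9}{16} + 7\right) = 14 \cdot \frac{121}{16} = \frac{847}{8}$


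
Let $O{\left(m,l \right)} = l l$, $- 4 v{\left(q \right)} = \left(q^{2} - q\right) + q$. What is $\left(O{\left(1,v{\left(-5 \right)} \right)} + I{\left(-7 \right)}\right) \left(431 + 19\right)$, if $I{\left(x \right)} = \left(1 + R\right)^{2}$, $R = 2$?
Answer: $\frac{173025}{8} \approx 21628.0$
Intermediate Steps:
$v{\left(q \right)} = - \frac{q^{2}}{4}$ ($v{\left(q \right)} = - \frac{\left(q^{2} - q\right) + q}{4} = - \frac{q^{2}}{4}$)
$I{\left(x \right)} = 9$ ($I{\left(x \right)} = \left(1 + 2\right)^{2} = 3^{2} = 9$)
$O{\left(m,l \right)} = l^{2}$
$\left(O{\left(1,v{\left(-5 \right)} \right)} + I{\left(-7 \right)}\right) \left(431 + 19\right) = \left(\left(- \frac{\left(-5\right)^{2}}{4}\right)^{2} + 9\right) \left(431 + 19\right) = \left(\left(\left(- \frac{1}{4}\right) 25\right)^{2} + 9\right) 450 = \left(\left(- \frac{25}{4}\right)^{2} + 9\right) 450 = \left(\frac{625}{16} + 9\right) 450 = \frac{769}{16} \cdot 450 = \frac{173025}{8}$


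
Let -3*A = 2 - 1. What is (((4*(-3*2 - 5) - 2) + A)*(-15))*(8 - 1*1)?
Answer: 4865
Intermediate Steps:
A = -⅓ (A = -(2 - 1)/3 = -⅓*1 = -⅓ ≈ -0.33333)
(((4*(-3*2 - 5) - 2) + A)*(-15))*(8 - 1*1) = (((4*(-3*2 - 5) - 2) - ⅓)*(-15))*(8 - 1*1) = (((4*(-6 - 5) - 2) - ⅓)*(-15))*(8 - 1) = (((4*(-11) - 2) - ⅓)*(-15))*7 = (((-44 - 2) - ⅓)*(-15))*7 = ((-46 - ⅓)*(-15))*7 = -139/3*(-15)*7 = 695*7 = 4865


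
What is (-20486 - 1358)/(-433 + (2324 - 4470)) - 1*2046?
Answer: -5254790/2579 ≈ -2037.5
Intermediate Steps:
(-20486 - 1358)/(-433 + (2324 - 4470)) - 1*2046 = -21844/(-433 - 2146) - 2046 = -21844/(-2579) - 2046 = -21844*(-1/2579) - 2046 = 21844/2579 - 2046 = -5254790/2579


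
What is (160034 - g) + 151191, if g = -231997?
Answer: 543222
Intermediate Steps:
(160034 - g) + 151191 = (160034 - 1*(-231997)) + 151191 = (160034 + 231997) + 151191 = 392031 + 151191 = 543222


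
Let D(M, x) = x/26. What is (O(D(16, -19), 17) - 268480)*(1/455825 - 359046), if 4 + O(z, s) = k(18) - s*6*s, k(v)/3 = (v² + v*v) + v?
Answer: 8779491996356156/91165 ≈ 9.6303e+10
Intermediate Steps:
k(v) = 3*v + 6*v² (k(v) = 3*((v² + v*v) + v) = 3*((v² + v²) + v) = 3*(2*v² + v) = 3*(v + 2*v²) = 3*v + 6*v²)
D(M, x) = x/26 (D(M, x) = x*(1/26) = x/26)
O(z, s) = 1994 - 6*s² (O(z, s) = -4 + (3*18*(1 + 2*18) - s*6*s) = -4 + (3*18*(1 + 36) - 6*s*s) = -4 + (3*18*37 - 6*s²) = -4 + (1998 - 6*s²) = 1994 - 6*s²)
(O(D(16, -19), 17) - 268480)*(1/455825 - 359046) = ((1994 - 6*17²) - 268480)*(1/455825 - 359046) = ((1994 - 6*289) - 268480)*(1/455825 - 359046) = ((1994 - 1734) - 268480)*(-163662142949/455825) = (260 - 268480)*(-163662142949/455825) = -268220*(-163662142949/455825) = 8779491996356156/91165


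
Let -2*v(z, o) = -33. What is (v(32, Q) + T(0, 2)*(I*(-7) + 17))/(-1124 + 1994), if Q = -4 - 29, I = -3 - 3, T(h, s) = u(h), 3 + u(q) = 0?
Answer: -107/580 ≈ -0.18448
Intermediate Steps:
u(q) = -3 (u(q) = -3 + 0 = -3)
T(h, s) = -3
I = -6
Q = -33
v(z, o) = 33/2 (v(z, o) = -1/2*(-33) = 33/2)
(v(32, Q) + T(0, 2)*(I*(-7) + 17))/(-1124 + 1994) = (33/2 - 3*(-6*(-7) + 17))/(-1124 + 1994) = (33/2 - 3*(42 + 17))/870 = (33/2 - 3*59)*(1/870) = (33/2 - 177)*(1/870) = -321/2*1/870 = -107/580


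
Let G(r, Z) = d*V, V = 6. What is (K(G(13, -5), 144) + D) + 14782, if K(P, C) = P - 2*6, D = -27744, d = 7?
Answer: -12932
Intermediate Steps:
G(r, Z) = 42 (G(r, Z) = 7*6 = 42)
K(P, C) = -12 + P (K(P, C) = P - 12 = -12 + P)
(K(G(13, -5), 144) + D) + 14782 = ((-12 + 42) - 27744) + 14782 = (30 - 27744) + 14782 = -27714 + 14782 = -12932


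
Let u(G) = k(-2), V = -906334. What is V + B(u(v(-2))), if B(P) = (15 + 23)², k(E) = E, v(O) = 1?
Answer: -904890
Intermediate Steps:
u(G) = -2
B(P) = 1444 (B(P) = 38² = 1444)
V + B(u(v(-2))) = -906334 + 1444 = -904890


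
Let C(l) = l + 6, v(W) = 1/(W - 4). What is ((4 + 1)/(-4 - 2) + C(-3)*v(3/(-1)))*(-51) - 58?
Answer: 89/14 ≈ 6.3571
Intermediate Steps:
v(W) = 1/(-4 + W)
C(l) = 6 + l
((4 + 1)/(-4 - 2) + C(-3)*v(3/(-1)))*(-51) - 58 = ((4 + 1)/(-4 - 2) + (6 - 3)/(-4 + 3/(-1)))*(-51) - 58 = (5/(-6) + 3/(-4 + 3*(-1)))*(-51) - 58 = (5*(-⅙) + 3/(-4 - 3))*(-51) - 58 = (-⅚ + 3/(-7))*(-51) - 58 = (-⅚ + 3*(-⅐))*(-51) - 58 = (-⅚ - 3/7)*(-51) - 58 = -53/42*(-51) - 58 = 901/14 - 58 = 89/14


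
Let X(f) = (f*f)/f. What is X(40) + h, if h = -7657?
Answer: -7617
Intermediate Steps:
X(f) = f (X(f) = f²/f = f)
X(40) + h = 40 - 7657 = -7617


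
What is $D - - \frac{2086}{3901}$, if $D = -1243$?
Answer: $- \frac{4846857}{3901} \approx -1242.5$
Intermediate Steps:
$D - - \frac{2086}{3901} = -1243 - - \frac{2086}{3901} = -1243 + \frac{2086}{3901} = - \frac{4846857}{3901}$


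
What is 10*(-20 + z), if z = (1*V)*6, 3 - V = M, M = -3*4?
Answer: 700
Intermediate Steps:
M = -12
V = 15 (V = 3 - 1*(-12) = 3 + 12 = 15)
z = 90 (z = (1*15)*6 = 15*6 = 90)
10*(-20 + z) = 10*(-20 + 90) = 10*70 = 700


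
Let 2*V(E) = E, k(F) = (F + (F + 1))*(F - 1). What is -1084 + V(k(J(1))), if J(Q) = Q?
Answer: -1084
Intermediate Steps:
k(F) = (1 + 2*F)*(-1 + F) (k(F) = (F + (1 + F))*(-1 + F) = (1 + 2*F)*(-1 + F))
V(E) = E/2
-1084 + V(k(J(1))) = -1084 + (-1 - 1*1 + 2*1²)/2 = -1084 + (-1 - 1 + 2*1)/2 = -1084 + (-1 - 1 + 2)/2 = -1084 + (½)*0 = -1084 + 0 = -1084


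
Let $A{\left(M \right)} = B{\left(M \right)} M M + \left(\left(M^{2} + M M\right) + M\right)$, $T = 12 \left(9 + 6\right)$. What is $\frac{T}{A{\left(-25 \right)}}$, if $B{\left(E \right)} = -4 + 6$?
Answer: $\frac{4}{55} \approx 0.072727$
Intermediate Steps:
$B{\left(E \right)} = 2$
$T = 180$ ($T = 12 \cdot 15 = 180$)
$A{\left(M \right)} = M + 4 M^{2}$ ($A{\left(M \right)} = 2 M M + \left(\left(M^{2} + M M\right) + M\right) = 2 M^{2} + \left(\left(M^{2} + M^{2}\right) + M\right) = 2 M^{2} + \left(2 M^{2} + M\right) = 2 M^{2} + \left(M + 2 M^{2}\right) = M + 4 M^{2}$)
$\frac{T}{A{\left(-25 \right)}} = \frac{180}{\left(-25\right) \left(1 + 4 \left(-25\right)\right)} = \frac{180}{\left(-25\right) \left(1 - 100\right)} = \frac{180}{\left(-25\right) \left(-99\right)} = \frac{180}{2475} = 180 \cdot \frac{1}{2475} = \frac{4}{55}$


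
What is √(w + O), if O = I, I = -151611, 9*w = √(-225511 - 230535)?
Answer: √(-1364499 + I*√456046)/3 ≈ 0.096353 + 389.37*I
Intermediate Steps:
w = I*√456046/9 (w = √(-225511 - 230535)/9 = √(-456046)/9 = (I*√456046)/9 = I*√456046/9 ≈ 75.035*I)
O = -151611
√(w + O) = √(I*√456046/9 - 151611) = √(-151611 + I*√456046/9)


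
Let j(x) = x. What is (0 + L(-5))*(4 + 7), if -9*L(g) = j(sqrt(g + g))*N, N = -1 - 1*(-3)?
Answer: -22*I*sqrt(10)/9 ≈ -7.73*I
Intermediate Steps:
N = 2 (N = -1 + 3 = 2)
L(g) = -2*sqrt(2)*sqrt(g)/9 (L(g) = -sqrt(g + g)*2/9 = -sqrt(2*g)*2/9 = -sqrt(2)*sqrt(g)*2/9 = -2*sqrt(2)*sqrt(g)/9)
(0 + L(-5))*(4 + 7) = (0 - 2*sqrt(2)*sqrt(-5)/9)*(4 + 7) = (0 - 2*sqrt(2)*I*sqrt(5)/9)*11 = (0 - 2*I*sqrt(10)/9)*11 = -2*I*sqrt(10)/9*11 = -22*I*sqrt(10)/9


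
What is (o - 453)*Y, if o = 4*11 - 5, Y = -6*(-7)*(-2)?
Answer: 34776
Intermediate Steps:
Y = -84 (Y = 42*(-2) = -84)
o = 39 (o = 44 - 5 = 39)
(o - 453)*Y = (39 - 453)*(-84) = -414*(-84) = 34776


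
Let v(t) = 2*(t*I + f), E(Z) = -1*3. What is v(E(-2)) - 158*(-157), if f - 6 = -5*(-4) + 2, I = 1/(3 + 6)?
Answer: 74584/3 ≈ 24861.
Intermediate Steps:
I = 1/9 ≈ 0.11111
f = 28 (f = 6 + (-5*(-4) + 2) = 6 + (20 + 2) = 6 + 22 = 28)
E(Z) = -3
v(t) = 56 + 2*t/9 (v(t) = 2*(t*(1/9) + 28) = 2*(t/9 + 28) = 2*(28 + t/9) = 56 + 2*t/9)
v(E(-2)) - 158*(-157) = (56 + (2/9)*(-3)) - 158*(-157) = (56 - 2/3) + 24806 = 166/3 + 24806 = 74584/3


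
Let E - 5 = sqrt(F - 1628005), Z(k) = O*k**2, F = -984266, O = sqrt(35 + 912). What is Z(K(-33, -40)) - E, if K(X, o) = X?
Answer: -5 + 1089*sqrt(947) - 17*I*sqrt(9039) ≈ 33507.0 - 1616.3*I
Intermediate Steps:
O = sqrt(947) ≈ 30.773
Z(k) = sqrt(947)*k**2
E = 5 + 17*I*sqrt(9039) (E = 5 + sqrt(-984266 - 1628005) = 5 + sqrt(-2612271) = 5 + 17*I*sqrt(9039) ≈ 5.0 + 1616.3*I)
Z(K(-33, -40)) - E = sqrt(947)*(-33)**2 - (5 + 17*I*sqrt(9039)) = sqrt(947)*1089 + (-5 - 17*I*sqrt(9039)) = 1089*sqrt(947) + (-5 - 17*I*sqrt(9039)) = -5 + 1089*sqrt(947) - 17*I*sqrt(9039)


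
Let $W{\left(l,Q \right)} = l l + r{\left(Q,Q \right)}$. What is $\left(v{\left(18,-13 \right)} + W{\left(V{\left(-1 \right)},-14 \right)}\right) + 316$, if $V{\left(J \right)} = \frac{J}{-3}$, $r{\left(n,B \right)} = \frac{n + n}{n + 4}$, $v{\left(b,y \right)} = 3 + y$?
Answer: $\frac{13901}{45} \approx 308.91$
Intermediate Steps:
$r{\left(n,B \right)} = \frac{2 n}{4 + n}$
$V{\left(J \right)} = - \frac{J}{3}$ ($V{\left(J \right)} = J \left(- \frac{1}{3}\right) = - \frac{J}{3}$)
$W{\left(l,Q \right)} = l^{2} + \frac{2 Q}{4 + Q}$ ($W{\left(l,Q \right)} = l l + \frac{2 Q}{4 + Q} = l^{2} + \frac{2 Q}{4 + Q}$)
$\left(v{\left(18,-13 \right)} + W{\left(V{\left(-1 \right)},-14 \right)}\right) + 316 = \left(\left(3 - 13\right) + \frac{2 \left(-14\right) + \left(\left(- \frac{1}{3}\right) \left(-1\right)\right)^{2} \left(4 - 14\right)}{4 - 14}\right) + 316 = \left(-10 + \frac{-28 + \left(\frac{1}{3}\right)^{2} \left(-10\right)}{-10}\right) + 316 = \left(-10 - \frac{-28 + \frac{1}{9} \left(-10\right)}{10}\right) + 316 = \left(-10 - \frac{-28 - \frac{10}{9}}{10}\right) + 316 = \left(-10 - - \frac{131}{45}\right) + 316 = \left(-10 + \frac{131}{45}\right) + 316 = - \frac{319}{45} + 316 = \frac{13901}{45}$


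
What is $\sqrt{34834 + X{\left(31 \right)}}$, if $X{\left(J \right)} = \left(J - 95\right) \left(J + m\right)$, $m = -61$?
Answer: $\sqrt{36754} \approx 191.71$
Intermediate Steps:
$X{\left(J \right)} = \left(-95 + J\right) \left(-61 + J\right)$ ($X{\left(J \right)} = \left(J - 95\right) \left(J - 61\right) = \left(-95 + J\right) \left(-61 + J\right)$)
$\sqrt{34834 + X{\left(31 \right)}} = \sqrt{34834 + \left(5795 + 31^{2} - 4836\right)} = \sqrt{34834 + \left(5795 + 961 - 4836\right)} = \sqrt{34834 + 1920} = \sqrt{36754}$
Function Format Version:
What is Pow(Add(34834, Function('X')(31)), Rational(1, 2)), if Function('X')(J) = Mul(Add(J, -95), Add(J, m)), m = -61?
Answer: Pow(36754, Rational(1, 2)) ≈ 191.71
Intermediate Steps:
Function('X')(J) = Mul(Add(-95, J), Add(-61, J)) (Function('X')(J) = Mul(Add(J, -95), Add(J, -61)) = Mul(Add(-95, J), Add(-61, J)))
Pow(Add(34834, Function('X')(31)), Rational(1, 2)) = Pow(Add(34834, Add(5795, Pow(31, 2), Mul(-156, 31))), Rational(1, 2)) = Pow(Add(34834, Add(5795, 961, -4836)), Rational(1, 2)) = Pow(Add(34834, 1920), Rational(1, 2)) = Pow(36754, Rational(1, 2))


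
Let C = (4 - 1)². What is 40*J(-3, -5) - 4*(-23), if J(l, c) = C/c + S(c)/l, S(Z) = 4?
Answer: -100/3 ≈ -33.333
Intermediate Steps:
C = 9 (C = 3² = 9)
J(l, c) = 4/l + 9/c (J(l, c) = 9/c + 4/l = 4/l + 9/c)
40*J(-3, -5) - 4*(-23) = 40*(4/(-3) + 9/(-5)) - 4*(-23) = 40*(4*(-⅓) + 9*(-⅕)) + 92 = 40*(-4/3 - 9/5) + 92 = 40*(-47/15) + 92 = -376/3 + 92 = -100/3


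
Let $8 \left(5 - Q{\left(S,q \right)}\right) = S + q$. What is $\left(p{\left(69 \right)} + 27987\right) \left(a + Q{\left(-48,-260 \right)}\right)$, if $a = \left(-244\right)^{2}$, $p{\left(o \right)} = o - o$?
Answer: $\frac{3334902933}{2} \approx 1.6675 \cdot 10^{9}$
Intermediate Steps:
$Q{\left(S,q \right)} = 5 - \frac{S}{8} - \frac{q}{8}$ ($Q{\left(S,q \right)} = 5 - \frac{S + q}{8} = 5 - \left(\frac{S}{8} + \frac{q}{8}\right) = 5 - \frac{S}{8} - \frac{q}{8}$)
$p{\left(o \right)} = 0$
$a = 59536$
$\left(p{\left(69 \right)} + 27987\right) \left(a + Q{\left(-48,-260 \right)}\right) = \left(0 + 27987\right) \left(59536 - - \frac{87}{2}\right) = 27987 \left(59536 + \left(5 + 6 + \frac{65}{2}\right)\right) = 27987 \left(59536 + \frac{87}{2}\right) = 27987 \cdot \frac{119159}{2} = \frac{3334902933}{2}$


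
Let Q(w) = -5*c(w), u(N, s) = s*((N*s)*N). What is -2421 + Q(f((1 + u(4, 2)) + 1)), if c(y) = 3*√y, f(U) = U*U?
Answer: -3411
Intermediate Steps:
u(N, s) = N²*s² (u(N, s) = s*(s*N²) = N²*s²)
f(U) = U²
Q(w) = -15*√w
-2421 + Q(f((1 + u(4, 2)) + 1)) = -2421 - 15*√(((1 + 4²*2²) + 1)²) = -2421 - 15*√(((1 + 16*4) + 1)²) = -2421 - 15*√(((1 + 64) + 1)²) = -2421 - 15*√((65 + 1)²) = -2421 - 15*√(66²) = -2421 - 15*√4356 = -2421 - 15*66 = -2421 - 990 = -3411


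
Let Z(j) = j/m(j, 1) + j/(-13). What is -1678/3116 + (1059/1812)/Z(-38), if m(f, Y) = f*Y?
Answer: -9347447/23996316 ≈ -0.38954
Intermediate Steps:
m(f, Y) = Y*f
Z(j) = 1 - j/13 (Z(j) = j/((1*j)) + j/(-13) = j/j + j*(-1/13) = 1 - j/13)
-1678/3116 + (1059/1812)/Z(-38) = -1678/3116 + (1059/1812)/(1 - 1/13*(-38)) = -1678*1/3116 + (1059*(1/1812))/(1 + 38/13) = -839/1558 + 353/(604*(51/13)) = -839/1558 + (353/604)*(13/51) = -839/1558 + 4589/30804 = -9347447/23996316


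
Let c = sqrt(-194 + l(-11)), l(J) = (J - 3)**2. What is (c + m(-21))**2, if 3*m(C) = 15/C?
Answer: 907/441 - 10*sqrt(2)/21 ≈ 1.3833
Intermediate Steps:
l(J) = (-3 + J)**2
m(C) = 5/C (m(C) = (15/C)/3 = 5/C)
c = sqrt(2) (c = sqrt(-194 + (-3 - 11)**2) = sqrt(-194 + (-14)**2) = sqrt(-194 + 196) = sqrt(2) ≈ 1.4142)
(c + m(-21))**2 = (sqrt(2) + 5/(-21))**2 = (sqrt(2) + 5*(-1/21))**2 = (sqrt(2) - 5/21)**2 = (-5/21 + sqrt(2))**2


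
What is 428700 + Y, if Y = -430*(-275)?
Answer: 546950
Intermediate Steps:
Y = 118250
428700 + Y = 428700 + 118250 = 546950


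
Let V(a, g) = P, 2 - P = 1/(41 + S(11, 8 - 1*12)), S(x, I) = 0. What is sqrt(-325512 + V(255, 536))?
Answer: 3*I*sqrt(60798039)/41 ≈ 570.54*I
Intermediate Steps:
P = 81/41 (P = 2 - 1/(41 + 0) = 2 - 1/41 = 81/41 ≈ 1.9756)
V(a, g) = 81/41
sqrt(-325512 + V(255, 536)) = sqrt(-325512 + 81/41) = sqrt(-13345911/41) = 3*I*sqrt(60798039)/41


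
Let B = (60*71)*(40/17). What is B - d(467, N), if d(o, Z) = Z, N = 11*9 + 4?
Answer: 168649/17 ≈ 9920.5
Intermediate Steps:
N = 103 (N = 99 + 4 = 103)
B = 170400/17 (B = 4260*(40*(1/17)) = 4260*(40/17) = 170400/17 ≈ 10024.)
B - d(467, N) = 170400/17 - 1*103 = 170400/17 - 103 = 168649/17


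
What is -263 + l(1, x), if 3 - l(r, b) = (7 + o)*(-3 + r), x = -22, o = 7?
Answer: -232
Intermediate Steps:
l(r, b) = 45 - 14*r (l(r, b) = 3 - (7 + 7)*(-3 + r) = 3 - 14*(-3 + r) = 3 - (-42 + 14*r) = 3 + (42 - 14*r) = 45 - 14*r)
-263 + l(1, x) = -263 + (45 - 14*1) = -263 + (45 - 14) = -263 + 31 = -232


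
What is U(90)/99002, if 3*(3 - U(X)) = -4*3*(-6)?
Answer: -21/99002 ≈ -0.00021212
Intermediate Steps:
U(X) = -21 (U(X) = 3 - (-4*3)*(-6)/3 = 3 - (-4)*(-6) = 3 - ⅓*72 = 3 - 24 = -21)
U(90)/99002 = -21/99002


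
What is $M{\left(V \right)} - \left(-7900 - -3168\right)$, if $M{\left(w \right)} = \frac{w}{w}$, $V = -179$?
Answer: $4733$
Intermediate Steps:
$M{\left(w \right)} = 1$
$M{\left(V \right)} - \left(-7900 - -3168\right) = 1 - \left(-7900 - -3168\right) = 1 - \left(-7900 + 3168\right) = 1 - -4732 = 1 + 4732 = 4733$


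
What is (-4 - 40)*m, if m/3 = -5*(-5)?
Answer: -3300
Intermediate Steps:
m = 75 (m = 3*(-5*(-5)) = 3*25 = 75)
(-4 - 40)*m = (-4 - 40)*75 = -44*75 = -3300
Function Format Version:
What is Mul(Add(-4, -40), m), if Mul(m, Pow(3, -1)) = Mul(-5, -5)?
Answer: -3300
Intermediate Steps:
m = 75 (m = Mul(3, Mul(-5, -5)) = Mul(3, 25) = 75)
Mul(Add(-4, -40), m) = Mul(Add(-4, -40), 75) = Mul(-44, 75) = -3300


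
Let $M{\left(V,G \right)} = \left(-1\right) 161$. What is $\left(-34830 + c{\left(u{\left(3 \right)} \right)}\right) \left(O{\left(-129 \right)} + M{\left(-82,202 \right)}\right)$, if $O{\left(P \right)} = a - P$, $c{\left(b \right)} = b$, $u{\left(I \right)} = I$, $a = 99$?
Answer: $-2333409$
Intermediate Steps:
$M{\left(V,G \right)} = -161$
$O{\left(P \right)} = 99 - P$
$\left(-34830 + c{\left(u{\left(3 \right)} \right)}\right) \left(O{\left(-129 \right)} + M{\left(-82,202 \right)}\right) = \left(-34830 + 3\right) \left(\left(99 - -129\right) - 161\right) = - 34827 \left(\left(99 + 129\right) - 161\right) = - 34827 \left(228 - 161\right) = \left(-34827\right) 67 = -2333409$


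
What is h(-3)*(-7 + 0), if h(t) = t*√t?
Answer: 21*I*√3 ≈ 36.373*I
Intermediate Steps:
h(t) = t^(3/2)
h(-3)*(-7 + 0) = (-3)^(3/2)*(-7 + 0) = -3*I*√3*(-7) = 21*I*√3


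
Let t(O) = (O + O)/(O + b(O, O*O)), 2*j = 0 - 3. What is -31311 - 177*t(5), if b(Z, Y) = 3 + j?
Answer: -410583/13 ≈ -31583.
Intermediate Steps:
j = -3/2 (j = (0 - 3)/2 = (½)*(-3) = -3/2 ≈ -1.5000)
b(Z, Y) = 3/2 (b(Z, Y) = 3 - 3/2 = 3/2)
t(O) = 2*O/(3/2 + O) (t(O) = (O + O)/(O + 3/2) = (2*O)/(3/2 + O) = 2*O/(3/2 + O))
-31311 - 177*t(5) = -31311 - 177*4*5/(3 + 2*5) = -31311 - 177*4*5/(3 + 10) = -31311 - 177*4*5/13 = -31311 - 177*4*5*(1/13) = -31311 - 177*20/13 = -31311 - 1*3540/13 = -31311 - 3540/13 = -410583/13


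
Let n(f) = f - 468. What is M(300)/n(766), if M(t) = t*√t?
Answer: 1500*√3/149 ≈ 17.437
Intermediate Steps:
n(f) = -468 + f
M(t) = t^(3/2)
M(300)/n(766) = 300^(3/2)/(-468 + 766) = (3000*√3)/298 = (3000*√3)*(1/298) = 1500*√3/149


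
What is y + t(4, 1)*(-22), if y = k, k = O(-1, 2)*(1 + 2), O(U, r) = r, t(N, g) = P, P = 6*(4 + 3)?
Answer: -918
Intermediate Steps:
P = 42 (P = 6*7 = 42)
t(N, g) = 42
k = 6 (k = 2*(1 + 2) = 2*3 = 6)
y = 6
y + t(4, 1)*(-22) = 6 + 42*(-22) = 6 - 924 = -918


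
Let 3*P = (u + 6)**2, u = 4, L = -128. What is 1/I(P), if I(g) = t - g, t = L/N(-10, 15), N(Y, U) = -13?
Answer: -39/916 ≈ -0.042576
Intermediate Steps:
t = 128/13 (t = -128/(-13) = -128*(-1/13) = 128/13 ≈ 9.8462)
P = 100/3 (P = (4 + 6)**2/3 = (1/3)*10**2 = (1/3)*100 = 100/3 ≈ 33.333)
I(g) = 128/13 - g
1/I(P) = 1/(128/13 - 1*100/3) = 1/(128/13 - 100/3) = 1/(-916/39) = -39/916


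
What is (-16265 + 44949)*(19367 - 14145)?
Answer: 149787848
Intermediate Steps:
(-16265 + 44949)*(19367 - 14145) = 28684*5222 = 149787848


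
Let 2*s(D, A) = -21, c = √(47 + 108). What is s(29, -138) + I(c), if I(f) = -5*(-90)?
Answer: 879/2 ≈ 439.50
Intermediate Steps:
c = √155 ≈ 12.450
s(D, A) = -21/2 (s(D, A) = (½)*(-21) = -21/2)
I(f) = 450
s(29, -138) + I(c) = -21/2 + 450 = 879/2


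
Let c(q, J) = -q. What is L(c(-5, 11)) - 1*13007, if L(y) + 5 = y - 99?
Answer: -13106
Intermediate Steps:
L(y) = -104 + y (L(y) = -5 + (y - 99) = -5 + (-99 + y) = -104 + y)
L(c(-5, 11)) - 1*13007 = (-104 - 1*(-5)) - 1*13007 = (-104 + 5) - 13007 = -99 - 13007 = -13106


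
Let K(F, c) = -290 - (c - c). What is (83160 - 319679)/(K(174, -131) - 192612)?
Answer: 236519/192902 ≈ 1.2261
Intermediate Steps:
K(F, c) = -290 (K(F, c) = -290 - 1*0 = -290 + 0 = -290)
(83160 - 319679)/(K(174, -131) - 192612) = (83160 - 319679)/(-290 - 192612) = -236519/(-192902) = -236519*(-1/192902) = 236519/192902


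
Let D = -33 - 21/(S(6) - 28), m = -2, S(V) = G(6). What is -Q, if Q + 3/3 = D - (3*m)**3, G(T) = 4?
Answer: -1463/8 ≈ -182.88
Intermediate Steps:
S(V) = 4
D = -257/8 (D = -33 - 21/(4 - 28) = -33 - 21/(-24) = -33 - 21*(-1/24) = -33 + 7/8 = -257/8 ≈ -32.125)
Q = 1463/8 (Q = -1 + (-257/8 - (3*(-2))**3) = -1 + (-257/8 - 1*(-6)**3) = -1 + (-257/8 - 1*(-216)) = -1 + (-257/8 + 216) = -1 + 1471/8 = 1463/8 ≈ 182.88)
-Q = -1*1463/8 = -1463/8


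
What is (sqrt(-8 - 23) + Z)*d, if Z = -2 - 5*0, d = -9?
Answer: 18 - 9*I*sqrt(31) ≈ 18.0 - 50.11*I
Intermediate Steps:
Z = -2 (Z = -2 + 0 = -2)
(sqrt(-8 - 23) + Z)*d = (sqrt(-8 - 23) - 2)*(-9) = (sqrt(-31) - 2)*(-9) = (I*sqrt(31) - 2)*(-9) = (-2 + I*sqrt(31))*(-9) = 18 - 9*I*sqrt(31)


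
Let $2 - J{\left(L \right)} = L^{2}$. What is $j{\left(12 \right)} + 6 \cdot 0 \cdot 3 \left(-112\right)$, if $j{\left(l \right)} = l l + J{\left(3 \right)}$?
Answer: $137$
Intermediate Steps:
$J{\left(L \right)} = 2 - L^{2}$
$j{\left(l \right)} = -7 + l^{2}$ ($j{\left(l \right)} = l l + \left(2 - 3^{2}\right) = l^{2} + \left(2 - 9\right) = l^{2} - 7 = -7 + l^{2}$)
$j{\left(12 \right)} + 6 \cdot 0 \cdot 3 \left(-112\right) = \left(-7 + 12^{2}\right) + 6 \cdot 0 \cdot 3 \left(-112\right) = \left(-7 + 144\right) + 0 \cdot 3 \left(-112\right) = 137 + 0 \left(-112\right) = 137 + 0 = 137$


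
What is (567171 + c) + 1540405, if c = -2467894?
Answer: -360318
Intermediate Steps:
(567171 + c) + 1540405 = (567171 - 2467894) + 1540405 = -1900723 + 1540405 = -360318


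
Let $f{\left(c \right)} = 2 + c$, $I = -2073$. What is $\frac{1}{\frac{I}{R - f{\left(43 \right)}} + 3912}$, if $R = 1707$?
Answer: $\frac{554}{2166557} \approx 0.00025571$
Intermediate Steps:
$\frac{1}{\frac{I}{R - f{\left(43 \right)}} + 3912} = \frac{1}{- \frac{2073}{1707 - \left(2 + 43\right)} + 3912} = \frac{1}{- \frac{2073}{1707 - 45} + 3912} = \frac{1}{- \frac{2073}{1662} + 3912} = \frac{1}{\left(-2073\right) \frac{1}{1662} + 3912} = \frac{1}{- \frac{691}{554} + 3912} = \frac{1}{\frac{2166557}{554}} = \frac{554}{2166557}$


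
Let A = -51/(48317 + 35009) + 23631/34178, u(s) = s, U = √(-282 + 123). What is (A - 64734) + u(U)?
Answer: -46088757205731/711979007 + I*√159 ≈ -64733.0 + 12.61*I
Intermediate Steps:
U = I*√159 (U = √(-159) = I*√159 ≈ 12.61*I)
A = 491833407/711979007 (A = -51/83326 + 23631*(1/34178) = -51*1/83326 + 23631/34178 = -51/83326 + 23631/34178 = 491833407/711979007 ≈ 0.69080)
(A - 64734) + u(U) = (491833407/711979007 - 64734) + I*√159 = -46088757205731/711979007 + I*√159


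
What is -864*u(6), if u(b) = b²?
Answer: -31104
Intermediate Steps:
-864*u(6) = -864*6² = -864*36 = -31104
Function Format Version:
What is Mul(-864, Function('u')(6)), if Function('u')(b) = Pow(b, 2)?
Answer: -31104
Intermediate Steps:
Mul(-864, Function('u')(6)) = Mul(-864, Pow(6, 2)) = Mul(-864, 36) = -31104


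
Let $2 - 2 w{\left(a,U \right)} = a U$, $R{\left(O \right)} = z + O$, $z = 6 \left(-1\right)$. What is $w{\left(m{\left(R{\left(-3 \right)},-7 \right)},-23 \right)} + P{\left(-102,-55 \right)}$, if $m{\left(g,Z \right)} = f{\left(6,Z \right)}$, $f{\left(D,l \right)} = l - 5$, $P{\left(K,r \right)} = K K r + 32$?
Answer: $-572325$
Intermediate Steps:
$z = -6$
$P{\left(K,r \right)} = 32 + r K^{2}$ ($P{\left(K,r \right)} = K^{2} r + 32 = r K^{2} + 32 = 32 + r K^{2}$)
$R{\left(O \right)} = -6 + O$
$f{\left(D,l \right)} = -5 + l$
$m{\left(g,Z \right)} = -5 + Z$
$w{\left(a,U \right)} = 1 - \frac{U a}{2}$ ($w{\left(a,U \right)} = 1 - \frac{a U}{2} = 1 - \frac{U a}{2}$)
$w{\left(m{\left(R{\left(-3 \right)},-7 \right)},-23 \right)} + P{\left(-102,-55 \right)} = \left(1 - - \frac{23 \left(-5 - 7\right)}{2}\right) + \left(32 - 55 \left(-102\right)^{2}\right) = \left(1 - \left(- \frac{23}{2}\right) \left(-12\right)\right) + \left(32 - 572220\right) = \left(1 - 138\right) + \left(32 - 572220\right) = -137 - 572188 = -572325$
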